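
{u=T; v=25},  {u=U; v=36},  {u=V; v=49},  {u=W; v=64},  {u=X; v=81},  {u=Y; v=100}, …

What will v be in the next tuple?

121

U: letters move forward 1 place in the alphabet, so T, U, V, W, X, Y → Z.
For the v, perfect squares: 5², 6², 7², …: 25, 36, 49, 64, 81, 100 → 121.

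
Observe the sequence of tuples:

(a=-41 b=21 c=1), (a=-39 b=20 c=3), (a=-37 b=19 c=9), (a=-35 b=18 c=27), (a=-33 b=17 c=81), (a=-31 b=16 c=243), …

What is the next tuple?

(a=-29 b=15 c=729)

For the a, +2 each step: -41, -39, -37, -35, -33, -31 → -29.
B: 21, 20, 19, 18, 17, 16 → 15 (−1 each step).
C goes 1, 3, 9, 27, 81, 243 → 729 (×3 each step).
Putting it together: (a=-29 b=15 c=729).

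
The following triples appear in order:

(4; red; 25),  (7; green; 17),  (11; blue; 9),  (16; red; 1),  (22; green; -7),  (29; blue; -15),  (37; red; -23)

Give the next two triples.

First coordinate: 4, 7, 11, 16, 22, 29, 37 → 46 → 56 (differences are 3, 4, 5, … (increasing by 1 each time)).
Colour goes red, green, blue, red, green, blue, red → green → blue (repeats red → green → blue).
For the third coordinate, −8 each step: 25, 17, 9, 1, -7, -15, -23 → -31 → -39.
Putting the parts together: (46; green; -31) and then (56; blue; -39).

(46; green; -31), (56; blue; -39)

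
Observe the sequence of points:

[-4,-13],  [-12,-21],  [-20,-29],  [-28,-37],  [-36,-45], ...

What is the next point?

First entry — −8 each step: -4, -12, -20, -28, -36 → -44.
Second entry: -13, -21, -29, -37, -45 → -53 (always 9 less than the first entry).
Putting it together: [-44,-53].

[-44,-53]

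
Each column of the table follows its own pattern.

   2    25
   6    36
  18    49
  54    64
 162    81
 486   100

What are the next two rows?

First component: 2, 6, 18, 54, 162, 486 → 1458 → 4374 (×3 each step).
Second component: 25, 36, 49, 64, 81, 100 → 121 → 144 (perfect squares: 5², 6², 7², …).
So the next two rows are 1458  121 and 4374  144.

1458  121; 4374  144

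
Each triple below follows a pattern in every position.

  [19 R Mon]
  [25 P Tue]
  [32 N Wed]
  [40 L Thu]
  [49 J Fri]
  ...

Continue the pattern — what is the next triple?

First entry goes 19, 25, 32, 40, 49 → 59 (differences are 6, 7, 8, … (increasing by 1 each time)).
Letter: letters move back 2 places in the alphabet; R, P, N, L, J → H.
Day: runs through the weekdays Mon→Sun; Mon, Tue, Wed, Thu, Fri → Sat.
Putting it together: [59 H Sat].

[59 H Sat]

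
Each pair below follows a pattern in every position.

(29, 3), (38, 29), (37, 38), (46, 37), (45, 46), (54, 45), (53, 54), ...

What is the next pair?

(62, 53)

For the first entry, alternating steps +9, −1, +9, −1, …: 29, 38, 37, 46, 45, 54, 53 → 62.
For the second entry, always the previous value of the first entry: 3, 29, 38, 37, 46, 45, 54 → 53.
So the next pair is (62, 53).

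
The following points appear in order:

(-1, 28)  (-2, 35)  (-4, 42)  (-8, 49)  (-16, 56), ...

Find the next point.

For the first coordinate, ×2 each step: -1, -2, -4, -8, -16 → -32.
For the second coordinate, +7 each step: 28, 35, 42, 49, 56 → 63.
Combining the parts gives (-32, 63).

(-32, 63)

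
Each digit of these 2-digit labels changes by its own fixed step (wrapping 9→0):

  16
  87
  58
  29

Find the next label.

90

First digit: 1, 8, 5, 2 → 9 (−3 each step, mod 10).
Second digit — +1 each step, mod 10: 6, 7, 8, 9 → 0.
So the next label is 90.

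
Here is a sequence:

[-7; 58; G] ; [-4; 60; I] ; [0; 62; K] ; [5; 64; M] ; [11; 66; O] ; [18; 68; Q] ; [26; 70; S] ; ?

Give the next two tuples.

[35; 72; U], [45; 74; W]

First component: differences are 3, 4, 5, … (increasing by 1 each time); -7, -4, 0, 5, 11, 18, 26 → 35 → 45.
Second component: 58, 60, 62, 64, 66, 68, 70 → 72 → 74 (+2 each step).
For the letter, letters move forward 2 places in the alphabet: G, I, K, M, O, Q, S → U → W.
Putting the parts together: [35; 72; U] and then [45; 74; W].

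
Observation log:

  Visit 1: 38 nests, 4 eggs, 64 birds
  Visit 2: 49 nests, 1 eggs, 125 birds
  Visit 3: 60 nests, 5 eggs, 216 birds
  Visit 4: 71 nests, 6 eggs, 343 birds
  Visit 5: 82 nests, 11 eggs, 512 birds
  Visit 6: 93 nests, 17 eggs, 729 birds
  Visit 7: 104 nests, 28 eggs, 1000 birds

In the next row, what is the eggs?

Eggs: 4, 1, 5, 6, 11, 17, 28 → 45 (each term is the sum of the two before it).

45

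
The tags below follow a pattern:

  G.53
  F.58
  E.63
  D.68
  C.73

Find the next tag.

Letter — letters move back 1 place in the alphabet: G, F, E, D, C → B.
Second component — +5 each step: 53, 58, 63, 68, 73 → 78.
Combining the parts gives B.78.

B.78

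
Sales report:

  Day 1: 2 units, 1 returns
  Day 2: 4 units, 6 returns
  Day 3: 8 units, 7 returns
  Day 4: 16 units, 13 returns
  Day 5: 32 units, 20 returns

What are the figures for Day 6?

64 units, 33 returns

Units — ×2 each step: 2, 4, 8, 16, 32 → 64.
Returns: 1, 6, 7, 13, 20 → 33 (each term is the sum of the two before it).
So the next record is 64 units, 33 returns.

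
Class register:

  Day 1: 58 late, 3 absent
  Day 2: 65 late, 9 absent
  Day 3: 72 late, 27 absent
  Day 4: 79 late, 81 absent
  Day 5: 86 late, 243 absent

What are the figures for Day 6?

93 late, 729 absent

Late: +7 each step; 58, 65, 72, 79, 86 → 93.
Absent: 3, 9, 27, 81, 243 → 729 (×3 each step).
So the next record is 93 late, 729 absent.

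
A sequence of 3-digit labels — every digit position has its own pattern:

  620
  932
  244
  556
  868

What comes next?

First digit — +3 each step, mod 10: 6, 9, 2, 5, 8 → 1.
Second digit — +1 each step, mod 10: 2, 3, 4, 5, 6 → 7.
Third digit — +2 each step, mod 10: 0, 2, 4, 6, 8 → 0.
Putting it together: 170.

170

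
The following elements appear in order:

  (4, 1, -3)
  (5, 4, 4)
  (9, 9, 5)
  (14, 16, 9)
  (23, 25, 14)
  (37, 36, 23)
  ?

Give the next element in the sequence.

First slot: each term is the sum of the two before it; 4, 5, 9, 14, 23, 37 → 60.
Second slot: 1, 4, 9, 16, 25, 36 → 49 (perfect squares: 1², 2², 3², …).
Third slot — always the previous value of the first slot: -3, 4, 5, 9, 14, 23 → 37.
Combining the parts gives (60, 49, 37).

(60, 49, 37)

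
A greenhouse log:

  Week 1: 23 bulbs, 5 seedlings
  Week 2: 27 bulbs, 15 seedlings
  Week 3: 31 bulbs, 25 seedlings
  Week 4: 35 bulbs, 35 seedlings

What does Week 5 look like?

Bulbs: +4 each step, so 23, 27, 31, 35 → 39.
Seedlings: 5, 15, 25, 35 → 45 (+10 each step).
Putting it together: 39 bulbs, 45 seedlings.

39 bulbs, 45 seedlings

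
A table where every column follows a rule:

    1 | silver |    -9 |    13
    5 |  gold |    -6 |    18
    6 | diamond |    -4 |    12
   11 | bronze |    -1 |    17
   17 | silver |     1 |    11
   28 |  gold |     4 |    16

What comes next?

45  diamond  6  10

First component goes 1, 5, 6, 11, 17, 28 → 45 (each term is the sum of the two before it).
Rank: repeats silver → gold → diamond → bronze, so silver, gold, diamond, bronze, silver, gold → diamond.
Third component: -9, -6, -4, -1, 1, 4 → 6 (alternating steps +3, +2, +3, +2, …).
For the fourth component, alternating steps +5, −6, +5, −6, …: 13, 18, 12, 17, 11, 16 → 10.
So the next row is 45  diamond  6  10.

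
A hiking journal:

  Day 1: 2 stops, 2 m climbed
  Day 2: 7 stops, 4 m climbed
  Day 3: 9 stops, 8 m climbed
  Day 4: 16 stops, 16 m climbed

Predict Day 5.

25 stops, 32 m climbed

For the stops, each term is the sum of the two before it: 2, 7, 9, 16 → 25.
M climbed goes 2, 4, 8, 16 → 32 (×2 each step).
Putting it together: 25 stops, 32 m climbed.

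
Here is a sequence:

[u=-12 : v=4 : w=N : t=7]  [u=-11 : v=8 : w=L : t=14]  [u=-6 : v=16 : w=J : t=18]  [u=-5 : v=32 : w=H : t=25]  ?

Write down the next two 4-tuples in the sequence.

[u=0 : v=64 : w=F : t=29], [u=1 : v=128 : w=D : t=36]

U — alternating steps +1, +5, +1, +5, …: -12, -11, -6, -5 → 0 → 1.
V goes 4, 8, 16, 32 → 64 → 128 (×2 each step).
W: letters move back 2 places in the alphabet; N, L, J, H → F → D.
T goes 7, 14, 18, 25 → 29 → 36 (alternating steps +7, +4, +7, +4, …).
Putting the parts together: [u=0 : v=64 : w=F : t=29] and then [u=1 : v=128 : w=D : t=36].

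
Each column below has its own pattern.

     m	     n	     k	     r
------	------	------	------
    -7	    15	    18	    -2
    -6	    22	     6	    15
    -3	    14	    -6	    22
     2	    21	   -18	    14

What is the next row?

9  13  -30  21

Column m: -7, -6, -3, 2 → 9 (differences are 1, 3, 5, … (increasing by 2 each time)).
Column n: alternating steps +7, −8, +7, −8, …, so 15, 22, 14, 21 → 13.
Column k — −12 each step: 18, 6, -6, -18 → -30.
Column r: always the previous value of the column n; -2, 15, 22, 14 → 21.
Combining the parts gives 9  13  -30  21.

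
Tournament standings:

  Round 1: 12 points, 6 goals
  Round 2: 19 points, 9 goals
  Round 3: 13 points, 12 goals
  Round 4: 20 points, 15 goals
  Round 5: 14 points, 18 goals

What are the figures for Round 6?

21 points, 21 goals

Points — alternating steps +7, −6, +7, −6, …: 12, 19, 13, 20, 14 → 21.
Goals — +3 each step: 6, 9, 12, 15, 18 → 21.
Putting it together: 21 points, 21 goals.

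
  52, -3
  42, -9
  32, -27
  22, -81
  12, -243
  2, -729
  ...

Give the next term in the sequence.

-8, -2187

First part — −10 each step: 52, 42, 32, 22, 12, 2 → -8.
For the second part, ×3 each step: -3, -9, -27, -81, -243, -729 → -2187.
Combining the parts gives -8, -2187.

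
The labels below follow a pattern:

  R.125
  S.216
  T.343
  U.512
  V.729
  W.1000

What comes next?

Letter: letters move forward 1 place in the alphabet, so R, S, T, U, V, W → X.
Second component: perfect cubes: 5³, 6³, 7³, …; 125, 216, 343, 512, 729, 1000 → 1331.
Combining the parts gives X.1331.

X.1331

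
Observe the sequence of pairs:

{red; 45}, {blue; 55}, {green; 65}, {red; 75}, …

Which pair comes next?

{blue; 85}

For the colour, repeats red → blue → green: red, blue, green, red → blue.
Second part: 45, 55, 65, 75 → 85 (+10 each step).
Putting it together: {blue; 85}.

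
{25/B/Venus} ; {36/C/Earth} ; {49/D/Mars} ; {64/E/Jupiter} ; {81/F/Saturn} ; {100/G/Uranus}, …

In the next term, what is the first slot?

121

First slot: perfect squares: 5², 6², 7², …, so 25, 36, 49, 64, 81, 100 → 121.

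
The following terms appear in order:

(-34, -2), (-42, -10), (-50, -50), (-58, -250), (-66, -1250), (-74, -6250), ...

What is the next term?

(-82, -31250)

First entry — −8 each step: -34, -42, -50, -58, -66, -74 → -82.
For the second entry, ×5 each step: -2, -10, -50, -250, -1250, -6250 → -31250.
So the next term is (-82, -31250).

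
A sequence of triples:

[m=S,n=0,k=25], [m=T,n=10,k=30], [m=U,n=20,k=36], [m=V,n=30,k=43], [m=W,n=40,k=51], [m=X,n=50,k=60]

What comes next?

M: letters move forward 1 place in the alphabet, so S, T, U, V, W, X → Y.
N: 0, 10, 20, 30, 40, 50 → 60 (+10 each step).
For the k, differences are 5, 6, 7, … (increasing by 1 each time): 25, 30, 36, 43, 51, 60 → 70.
So the next triple is [m=Y,n=60,k=70].

[m=Y,n=60,k=70]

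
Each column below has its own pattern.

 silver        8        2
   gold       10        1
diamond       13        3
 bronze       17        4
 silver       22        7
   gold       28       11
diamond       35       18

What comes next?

Rank: silver, gold, diamond, bronze, silver, gold, diamond → bronze (repeats silver → gold → diamond → bronze).
For the second component, differences are 2, 3, 4, … (increasing by 1 each time): 8, 10, 13, 17, 22, 28, 35 → 43.
Third component: 2, 1, 3, 4, 7, 11, 18 → 29 (each term is the sum of the two before it).
So the next line is bronze  43  29.

bronze  43  29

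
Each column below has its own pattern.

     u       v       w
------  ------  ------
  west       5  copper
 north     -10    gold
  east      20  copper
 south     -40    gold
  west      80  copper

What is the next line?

Column u: repeats west → north → east → south, so west, north, east, south, west → north.
For the column v, ×(-2) each step: 5, -10, 20, -40, 80 → -160.
Column w: alternates copper ↔ gold, so copper, gold, copper, gold, copper → gold.
Combining the parts gives north  -160  gold.

north  -160  gold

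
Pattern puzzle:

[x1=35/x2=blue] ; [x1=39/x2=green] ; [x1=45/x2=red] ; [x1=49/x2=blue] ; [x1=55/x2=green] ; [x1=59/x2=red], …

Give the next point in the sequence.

X1: alternating steps +4, +6, +4, +6, …; 35, 39, 45, 49, 55, 59 → 65.
X2: repeats blue → green → red, so blue, green, red, blue, green, red → blue.
So the next point is [x1=65/x2=blue].

[x1=65/x2=blue]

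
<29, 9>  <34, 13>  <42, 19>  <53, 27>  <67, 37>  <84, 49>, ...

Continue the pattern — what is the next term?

First slot goes 29, 34, 42, 53, 67, 84 → 104 (differences are 5, 8, 11, … (increasing by 3 each time)).
Second slot: 9, 13, 19, 27, 37, 49 → 63 (differences are 4, 6, 8, … (increasing by 2 each time)).
So the next term is <104, 63>.

<104, 63>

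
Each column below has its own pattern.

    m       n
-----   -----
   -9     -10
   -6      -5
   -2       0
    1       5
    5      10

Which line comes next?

Column m: alternating steps +3, +4, +3, +4, …; -9, -6, -2, 1, 5 → 8.
Column n goes -10, -5, 0, 5, 10 → 15 (+5 each step).
Combining the parts gives 8  15.

8  15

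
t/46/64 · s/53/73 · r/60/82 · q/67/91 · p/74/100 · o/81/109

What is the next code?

n/88/118

Letter — letters move back 1 place in the alphabet: t, s, r, q, p, o → n.
Second component: +7 each step; 46, 53, 60, 67, 74, 81 → 88.
For the third component, +9 each step: 64, 73, 82, 91, 100, 109 → 118.
So the next code is n/88/118.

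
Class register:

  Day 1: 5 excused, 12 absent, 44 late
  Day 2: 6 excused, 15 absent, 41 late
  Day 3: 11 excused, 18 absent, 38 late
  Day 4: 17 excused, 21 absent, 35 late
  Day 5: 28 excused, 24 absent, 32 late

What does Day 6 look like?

45 excused, 27 absent, 29 late

Excused: each term is the sum of the two before it, so 5, 6, 11, 17, 28 → 45.
Absent goes 12, 15, 18, 21, 24 → 27 (+3 each step).
Late: −3 each step, so 44, 41, 38, 35, 32 → 29.
Combining the parts gives 45 excused, 27 absent, 29 late.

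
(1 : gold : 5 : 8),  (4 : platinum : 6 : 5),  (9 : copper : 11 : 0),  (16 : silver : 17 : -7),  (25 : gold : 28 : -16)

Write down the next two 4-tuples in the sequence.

(36 : platinum : 45 : -27), (49 : copper : 73 : -40)

First slot: 1, 4, 9, 16, 25 → 36 → 49 (perfect squares: 1², 2², 3², …).
Metal: repeats gold → platinum → copper → silver; gold, platinum, copper, silver, gold → platinum → copper.
Third slot: each term is the sum of the two before it; 5, 6, 11, 17, 28 → 45 → 73.
Fourth slot: together with the first slot always sums to 9; 8, 5, 0, -7, -16 → -27 → -40.
So the next two 4-tuples are (36 : platinum : 45 : -27) and (49 : copper : 73 : -40).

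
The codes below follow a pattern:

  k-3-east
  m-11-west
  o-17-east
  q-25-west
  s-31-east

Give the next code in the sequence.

u-39-west

Letter goes k, m, o, q, s → u (letters move forward 2 places in the alphabet).
Second component goes 3, 11, 17, 25, 31 → 39 (alternating steps +8, +6, +8, +6, …).
Direction: alternates east ↔ west; east, west, east, west, east → west.
Combining the parts gives u-39-west.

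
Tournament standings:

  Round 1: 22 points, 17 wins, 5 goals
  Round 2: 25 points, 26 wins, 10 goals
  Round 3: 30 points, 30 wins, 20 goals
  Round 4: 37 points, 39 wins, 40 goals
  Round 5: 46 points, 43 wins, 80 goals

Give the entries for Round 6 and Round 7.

57 points, 52 wins, 160 goals; 70 points, 56 wins, 320 goals

Points goes 22, 25, 30, 37, 46 → 57 → 70 (differences are 3, 5, 7, … (increasing by 2 each time)).
Wins: alternating steps +9, +4, +9, +4, …, so 17, 26, 30, 39, 43 → 52 → 56.
For the goals, ×2 each step: 5, 10, 20, 40, 80 → 160 → 320.
So the next two rows are 57 points, 52 wins, 160 goals and 70 points, 56 wins, 320 goals.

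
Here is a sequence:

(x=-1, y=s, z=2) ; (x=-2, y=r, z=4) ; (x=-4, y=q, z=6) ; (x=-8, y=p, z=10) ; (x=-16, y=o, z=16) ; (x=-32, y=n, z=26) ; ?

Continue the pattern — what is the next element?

(x=-64, y=m, z=42)

X goes -1, -2, -4, -8, -16, -32 → -64 (×2 each step).
Y goes s, r, q, p, o, n → m (letters move back 1 place in the alphabet).
Z: each term is the sum of the two before it, so 2, 4, 6, 10, 16, 26 → 42.
Combining the parts gives (x=-64, y=m, z=42).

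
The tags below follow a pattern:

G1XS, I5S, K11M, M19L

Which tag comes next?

O29XL

For the letter, letters move forward 2 places in the alphabet: G, I, K, M → O.
Second component: differences are 4, 6, 8, … (increasing by 2 each time); 1, 5, 11, 19 → 29.
For the size, runs through clothing sizes XS→XL: XS, S, M, L → XL.
Combining the parts gives O29XL.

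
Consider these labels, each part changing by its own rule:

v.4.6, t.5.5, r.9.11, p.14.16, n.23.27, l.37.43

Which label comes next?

j.60.70

Letter goes v, t, r, p, n, l → j (letters move back 2 places in the alphabet).
Second component: each term is the sum of the two before it; 4, 5, 9, 14, 23, 37 → 60.
Third component: each term is the sum of the two before it; 6, 5, 11, 16, 27, 43 → 70.
Combining the parts gives j.60.70.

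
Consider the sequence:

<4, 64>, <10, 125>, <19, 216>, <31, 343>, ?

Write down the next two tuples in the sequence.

<46, 512>, <64, 729>

First component: 4, 10, 19, 31 → 46 → 64 (differences are 6, 9, 12, … (increasing by 3 each time)).
Second component goes 64, 125, 216, 343 → 512 → 729 (perfect cubes: 4³, 5³, 6³, …).
Putting the parts together: <46, 512> and then <64, 729>.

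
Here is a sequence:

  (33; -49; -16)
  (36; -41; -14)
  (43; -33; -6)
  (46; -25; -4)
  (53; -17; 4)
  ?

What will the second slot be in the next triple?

Second slot — +8 each step: -49, -41, -33, -25, -17 → -9.

-9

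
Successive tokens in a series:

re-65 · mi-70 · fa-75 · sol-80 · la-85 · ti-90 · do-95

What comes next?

Note — runs through the solfège scale do→ti: re, mi, fa, sol, la, ti, do → re.
Second component: +5 each step, so 65, 70, 75, 80, 85, 90, 95 → 100.
So the next token is re-100.

re-100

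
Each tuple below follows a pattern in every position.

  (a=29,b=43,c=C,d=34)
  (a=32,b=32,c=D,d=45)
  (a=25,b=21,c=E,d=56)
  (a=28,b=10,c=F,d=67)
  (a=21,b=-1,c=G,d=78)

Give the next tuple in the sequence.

A: 29, 32, 25, 28, 21 → 24 (alternating steps +3, −7, +3, −7, …).
B goes 43, 32, 21, 10, -1 → -12 (−11 each step).
C goes C, D, E, F, G → H (letters move forward 1 place in the alphabet).
D: together with the b always sums to 77, so 34, 45, 56, 67, 78 → 89.
Combining the parts gives (a=24,b=-12,c=H,d=89).

(a=24,b=-12,c=H,d=89)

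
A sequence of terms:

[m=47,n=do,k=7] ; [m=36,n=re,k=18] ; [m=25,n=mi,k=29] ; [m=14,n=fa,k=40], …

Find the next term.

For the m, −11 each step: 47, 36, 25, 14 → 3.
N: do, re, mi, fa → sol (runs through the solfège scale do→ti).
For the k, together with the m always sums to 54: 7, 18, 29, 40 → 51.
So the next term is [m=3,n=sol,k=51].

[m=3,n=sol,k=51]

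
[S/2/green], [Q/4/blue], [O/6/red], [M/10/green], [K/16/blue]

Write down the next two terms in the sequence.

[I/26/red], [G/42/green]

Letter — letters move back 2 places in the alphabet: S, Q, O, M, K → I → G.
Second component: 2, 4, 6, 10, 16 → 26 → 42 (each term is the sum of the two before it).
Colour — repeats green → blue → red: green, blue, red, green, blue → red → green.
So the next two terms are [I/26/red] and [G/42/green].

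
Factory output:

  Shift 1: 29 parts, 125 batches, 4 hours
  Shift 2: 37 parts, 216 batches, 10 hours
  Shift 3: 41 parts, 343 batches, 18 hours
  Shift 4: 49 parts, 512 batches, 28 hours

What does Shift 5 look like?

Parts: alternating steps +8, +4, +8, +4, …, so 29, 37, 41, 49 → 53.
Batches goes 125, 216, 343, 512 → 729 (perfect cubes: 5³, 6³, 7³, …).
Hours: differences are 6, 8, 10, … (increasing by 2 each time); 4, 10, 18, 28 → 40.
So the next record is 53 parts, 729 batches, 40 hours.

53 parts, 729 batches, 40 hours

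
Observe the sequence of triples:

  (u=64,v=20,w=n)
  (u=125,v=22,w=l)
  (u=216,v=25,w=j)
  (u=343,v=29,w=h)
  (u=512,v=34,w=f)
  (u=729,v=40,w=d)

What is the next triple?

(u=1000,v=47,w=b)

U: perfect cubes: 4³, 5³, 6³, …, so 64, 125, 216, 343, 512, 729 → 1000.
V: differences are 2, 3, 4, … (increasing by 1 each time); 20, 22, 25, 29, 34, 40 → 47.
W: letters move back 2 places in the alphabet; n, l, j, h, f, d → b.
Putting it together: (u=1000,v=47,w=b).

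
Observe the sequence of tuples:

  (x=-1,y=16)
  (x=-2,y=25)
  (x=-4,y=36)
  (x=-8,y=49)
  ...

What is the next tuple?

(x=-16,y=64)

X: ×2 each step; -1, -2, -4, -8 → -16.
Y: perfect squares: 4², 5², 6², …, so 16, 25, 36, 49 → 64.
So the next tuple is (x=-16,y=64).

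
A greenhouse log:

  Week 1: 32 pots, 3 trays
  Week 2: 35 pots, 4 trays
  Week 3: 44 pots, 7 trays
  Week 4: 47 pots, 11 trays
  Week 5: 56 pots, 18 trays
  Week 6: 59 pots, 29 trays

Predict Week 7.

Pots: alternating steps +3, +9, +3, +9, …, so 32, 35, 44, 47, 56, 59 → 68.
Trays: each term is the sum of the two before it, so 3, 4, 7, 11, 18, 29 → 47.
So the next row is 68 pots, 47 trays.

68 pots, 47 trays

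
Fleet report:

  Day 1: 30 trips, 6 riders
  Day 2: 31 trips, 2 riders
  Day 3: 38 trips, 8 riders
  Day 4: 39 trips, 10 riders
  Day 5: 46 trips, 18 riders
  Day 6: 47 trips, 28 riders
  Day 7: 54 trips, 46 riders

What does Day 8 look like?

For the trips, alternating steps +1, +7, +1, +7, …: 30, 31, 38, 39, 46, 47, 54 → 55.
For the riders, each term is the sum of the two before it: 6, 2, 8, 10, 18, 28, 46 → 74.
So the next row is 55 trips, 74 riders.

55 trips, 74 riders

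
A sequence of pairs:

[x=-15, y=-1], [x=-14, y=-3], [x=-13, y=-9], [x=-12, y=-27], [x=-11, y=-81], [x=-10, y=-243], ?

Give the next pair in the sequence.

X: +1 each step; -15, -14, -13, -12, -11, -10 → -9.
For the y, ×3 each step: -1, -3, -9, -27, -81, -243 → -729.
So the next pair is [x=-9, y=-729].

[x=-9, y=-729]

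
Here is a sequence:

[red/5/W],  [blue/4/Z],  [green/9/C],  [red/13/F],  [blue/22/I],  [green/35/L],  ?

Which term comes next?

[red/57/O]

For the colour, repeats red → blue → green: red, blue, green, red, blue, green → red.
Second component: 5, 4, 9, 13, 22, 35 → 57 (each term is the sum of the two before it).
Letter: letters move forward 3 places in the alphabet, wrapping Z→A, so W, Z, C, F, I, L → O.
Combining the parts gives [red/57/O].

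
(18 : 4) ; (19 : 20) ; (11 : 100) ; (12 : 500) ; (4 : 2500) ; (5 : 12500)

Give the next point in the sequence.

First value goes 18, 19, 11, 12, 4, 5 → -3 (alternating steps +1, −8, +1, −8, …).
Second value: 4, 20, 100, 500, 2500, 12500 → 62500 (×5 each step).
Combining the parts gives (-3 : 62500).

(-3 : 62500)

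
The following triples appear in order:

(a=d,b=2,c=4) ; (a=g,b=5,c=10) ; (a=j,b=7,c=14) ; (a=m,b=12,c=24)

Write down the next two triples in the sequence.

(a=p,b=19,c=38), (a=s,b=31,c=62)

A goes d, g, j, m → p → s (letters move forward 3 places in the alphabet).
B: each term is the sum of the two before it, so 2, 5, 7, 12 → 19 → 31.
For the c, always 2 × the b: 4, 10, 14, 24 → 38 → 62.
Putting the parts together: (a=p,b=19,c=38) and then (a=s,b=31,c=62).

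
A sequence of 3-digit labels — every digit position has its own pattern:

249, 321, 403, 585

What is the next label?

First digit: +1 each step, mod 10; 2, 3, 4, 5 → 6.
Second digit: 4, 2, 0, 8 → 6 (−2 each step, mod 10).
Third digit: +2 each step, mod 10, so 9, 1, 3, 5 → 7.
So the next label is 667.

667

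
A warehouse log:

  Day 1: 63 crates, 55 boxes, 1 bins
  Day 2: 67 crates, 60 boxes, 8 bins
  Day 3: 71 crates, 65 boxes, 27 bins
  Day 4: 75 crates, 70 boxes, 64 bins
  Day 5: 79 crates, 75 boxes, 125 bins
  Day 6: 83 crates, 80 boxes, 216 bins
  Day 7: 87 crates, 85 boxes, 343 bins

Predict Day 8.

Crates goes 63, 67, 71, 75, 79, 83, 87 → 91 (+4 each step).
For the boxes, +5 each step: 55, 60, 65, 70, 75, 80, 85 → 90.
Bins goes 1, 8, 27, 64, 125, 216, 343 → 512 (perfect cubes: 1³, 2³, 3³, …).
Combining the parts gives 91 crates, 90 boxes, 512 bins.

91 crates, 90 boxes, 512 bins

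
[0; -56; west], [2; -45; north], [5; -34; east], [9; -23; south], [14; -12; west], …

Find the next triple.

[20; -1; north]

First value: 0, 2, 5, 9, 14 → 20 (differences are 2, 3, 4, … (increasing by 1 each time)).
Second value: +11 each step; -56, -45, -34, -23, -12 → -1.
Direction: repeats west → north → east → south; west, north, east, south, west → north.
Putting it together: [20; -1; north].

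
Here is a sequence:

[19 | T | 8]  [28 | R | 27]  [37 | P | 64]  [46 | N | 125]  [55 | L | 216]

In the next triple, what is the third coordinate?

343

First coordinate — +9 each step: 19, 28, 37, 46, 55 → 64.
Letter: letters move back 2 places in the alphabet, so T, R, P, N, L → J.
Third coordinate: 8, 27, 64, 125, 216 → 343 (perfect cubes: 2³, 3³, 4³, …).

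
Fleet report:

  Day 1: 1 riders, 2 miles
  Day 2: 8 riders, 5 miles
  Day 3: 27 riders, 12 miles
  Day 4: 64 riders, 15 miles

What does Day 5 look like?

Riders — perfect cubes: 1³, 2³, 3³, …: 1, 8, 27, 64 → 125.
Miles — alternating steps +3, +7, +3, +7, …: 2, 5, 12, 15 → 22.
Combining the parts gives 125 riders, 22 miles.

125 riders, 22 miles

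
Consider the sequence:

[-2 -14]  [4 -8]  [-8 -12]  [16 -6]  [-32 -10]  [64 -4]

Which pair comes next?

[-128 -8]

First part goes -2, 4, -8, 16, -32, 64 → -128 (×(-2) each step).
Second part: alternating steps +6, −4, +6, −4, …; -14, -8, -12, -6, -10, -4 → -8.
Putting it together: [-128 -8].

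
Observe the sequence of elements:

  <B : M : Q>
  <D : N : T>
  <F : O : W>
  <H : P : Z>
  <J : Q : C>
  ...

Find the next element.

<L : R : F>

First letter: letters move forward 2 places in the alphabet, so B, D, F, H, J → L.
For the second letter, letters move forward 1 place in the alphabet: M, N, O, P, Q → R.
Third letter goes Q, T, W, Z, C → F (letters move forward 3 places in the alphabet, wrapping Z→A).
Putting it together: <L : R : F>.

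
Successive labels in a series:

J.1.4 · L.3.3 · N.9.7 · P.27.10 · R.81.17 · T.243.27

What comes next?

Letter goes J, L, N, P, R, T → V (letters move forward 2 places in the alphabet).
For the second component, ×3 each step: 1, 3, 9, 27, 81, 243 → 729.
Third component — each term is the sum of the two before it: 4, 3, 7, 10, 17, 27 → 44.
Putting it together: V.729.44.

V.729.44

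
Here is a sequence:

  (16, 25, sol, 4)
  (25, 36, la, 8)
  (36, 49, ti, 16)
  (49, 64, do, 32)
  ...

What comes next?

For the first slot, perfect squares: 4², 5², 6², …: 16, 25, 36, 49 → 64.
Second slot: 25, 36, 49, 64 → 81 (perfect squares: 5², 6², 7², …).
Note — runs through the solfège scale do→ti: sol, la, ti, do → re.
Fourth slot goes 4, 8, 16, 32 → 64 (×2 each step).
So the next 4-tuple is (64, 81, re, 64).

(64, 81, re, 64)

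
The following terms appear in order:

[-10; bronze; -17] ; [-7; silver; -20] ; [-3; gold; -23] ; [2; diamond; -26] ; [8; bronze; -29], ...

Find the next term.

[15; silver; -32]

First component goes -10, -7, -3, 2, 8 → 15 (differences are 3, 4, 5, … (increasing by 1 each time)).
Rank: bronze, silver, gold, diamond, bronze → silver (repeats bronze → silver → gold → diamond).
Third component: -17, -20, -23, -26, -29 → -32 (−3 each step).
So the next term is [15; silver; -32].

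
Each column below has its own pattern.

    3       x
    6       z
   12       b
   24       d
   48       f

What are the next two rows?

First component: ×2 each step; 3, 6, 12, 24, 48 → 96 → 192.
For the letter, letters move forward 2 places in the alphabet, wrapping Z→A: x, z, b, d, f → h → j.
So the next two rows are 96  h and 192  j.

96  h; 192  j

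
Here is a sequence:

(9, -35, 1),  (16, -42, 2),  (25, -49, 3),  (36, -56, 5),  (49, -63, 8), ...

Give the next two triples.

(64, -70, 13), (81, -77, 21)

First part: perfect squares: 3², 4², 5², …, so 9, 16, 25, 36, 49 → 64 → 81.
Second part: −7 each step, so -35, -42, -49, -56, -63 → -70 → -77.
For the third part, each term is the sum of the two before it: 1, 2, 3, 5, 8 → 13 → 21.
So the next two triples are (64, -70, 13) and (81, -77, 21).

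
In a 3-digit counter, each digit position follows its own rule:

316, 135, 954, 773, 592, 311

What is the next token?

First digit: −2 each step, mod 10, so 3, 1, 9, 7, 5, 3 → 1.
For the second digit, +2 each step, mod 10: 1, 3, 5, 7, 9, 1 → 3.
Third digit: −1 each step, mod 10; 6, 5, 4, 3, 2, 1 → 0.
So the next token is 130.

130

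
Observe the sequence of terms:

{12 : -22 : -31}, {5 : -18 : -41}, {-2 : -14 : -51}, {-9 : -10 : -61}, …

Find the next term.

First entry: −7 each step; 12, 5, -2, -9 → -16.
Second entry: -22, -18, -14, -10 → -6 (+4 each step).
Third entry goes -31, -41, -51, -61 → -71 (−10 each step).
Putting it together: {-16 : -6 : -71}.

{-16 : -6 : -71}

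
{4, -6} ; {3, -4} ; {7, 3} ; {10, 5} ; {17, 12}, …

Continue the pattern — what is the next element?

First entry: 4, 3, 7, 10, 17 → 27 (each term is the sum of the two before it).
Second entry: alternating steps +2, +7, +2, +7, …, so -6, -4, 3, 5, 12 → 14.
Putting it together: {27, 14}.

{27, 14}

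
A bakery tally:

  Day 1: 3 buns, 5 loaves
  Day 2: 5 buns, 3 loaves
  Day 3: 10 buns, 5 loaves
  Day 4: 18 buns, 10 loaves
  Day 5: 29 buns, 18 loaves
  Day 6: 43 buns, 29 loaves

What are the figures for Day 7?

60 buns, 43 loaves

Buns: differences are 2, 5, 8, … (increasing by 3 each time); 3, 5, 10, 18, 29, 43 → 60.
Loaves goes 5, 3, 5, 10, 18, 29 → 43 (always the previous value of the buns).
Combining the parts gives 60 buns, 43 loaves.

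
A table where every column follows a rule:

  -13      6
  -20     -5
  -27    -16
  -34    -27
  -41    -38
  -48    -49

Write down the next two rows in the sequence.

First component goes -13, -20, -27, -34, -41, -48 → -55 → -62 (−7 each step).
For the second component, −11 each step: 6, -5, -16, -27, -38, -49 → -60 → -71.
Putting the parts together: -55  -60 and then -62  -71.

-55  -60; -62  -71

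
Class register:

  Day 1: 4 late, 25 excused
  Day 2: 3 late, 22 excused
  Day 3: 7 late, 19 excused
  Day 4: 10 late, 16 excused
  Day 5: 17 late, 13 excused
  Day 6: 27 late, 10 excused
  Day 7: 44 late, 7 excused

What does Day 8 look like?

Late: 4, 3, 7, 10, 17, 27, 44 → 71 (each term is the sum of the two before it).
For the excused, −3 each step: 25, 22, 19, 16, 13, 10, 7 → 4.
Putting it together: 71 late, 4 excused.

71 late, 4 excused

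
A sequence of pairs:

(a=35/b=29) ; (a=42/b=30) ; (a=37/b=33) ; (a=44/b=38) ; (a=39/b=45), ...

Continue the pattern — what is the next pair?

A: alternating steps +7, −5, +7, −5, …, so 35, 42, 37, 44, 39 → 46.
B: differences are 1, 3, 5, … (increasing by 2 each time), so 29, 30, 33, 38, 45 → 54.
Combining the parts gives (a=46/b=54).

(a=46/b=54)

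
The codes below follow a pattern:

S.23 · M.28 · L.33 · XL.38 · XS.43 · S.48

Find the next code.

M.53

Size: repeats S → M → L → XL → XS, so S, M, L, XL, XS, S → M.
Second component — +5 each step: 23, 28, 33, 38, 43, 48 → 53.
So the next code is M.53.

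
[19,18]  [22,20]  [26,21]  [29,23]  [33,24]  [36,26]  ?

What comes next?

[40,27]

First part: 19, 22, 26, 29, 33, 36 → 40 (alternating steps +3, +4, +3, +4, …).
Second part — alternating steps +2, +1, +2, +1, …: 18, 20, 21, 23, 24, 26 → 27.
Putting it together: [40,27].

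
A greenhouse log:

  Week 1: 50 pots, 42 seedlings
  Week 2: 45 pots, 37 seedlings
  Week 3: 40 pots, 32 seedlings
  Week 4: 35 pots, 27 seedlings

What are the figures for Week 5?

30 pots, 22 seedlings

Pots goes 50, 45, 40, 35 → 30 (−5 each step).
Seedlings: always 8 less than the pots, so 42, 37, 32, 27 → 22.
Putting it together: 30 pots, 22 seedlings.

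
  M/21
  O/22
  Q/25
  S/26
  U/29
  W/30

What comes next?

Y/33

Letter — letters move forward 2 places in the alphabet: M, O, Q, S, U, W → Y.
For the second component, alternating steps +1, +3, +1, +3, …: 21, 22, 25, 26, 29, 30 → 33.
Combining the parts gives Y/33.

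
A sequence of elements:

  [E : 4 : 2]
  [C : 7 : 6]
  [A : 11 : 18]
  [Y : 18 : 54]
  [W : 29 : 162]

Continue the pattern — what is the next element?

[U : 47 : 486]

Letter: letters move back 2 places in the alphabet, wrapping A→Z; E, C, A, Y, W → U.
Second component: each term is the sum of the two before it; 4, 7, 11, 18, 29 → 47.
Third component: ×3 each step; 2, 6, 18, 54, 162 → 486.
So the next element is [U : 47 : 486].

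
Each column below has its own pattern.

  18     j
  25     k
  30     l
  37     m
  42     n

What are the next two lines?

First component: alternating steps +7, +5, +7, +5, …; 18, 25, 30, 37, 42 → 49 → 54.
Letter — letters move forward 1 place in the alphabet: j, k, l, m, n → o → p.
So the next two lines are 49  o and 54  p.

49  o; 54  p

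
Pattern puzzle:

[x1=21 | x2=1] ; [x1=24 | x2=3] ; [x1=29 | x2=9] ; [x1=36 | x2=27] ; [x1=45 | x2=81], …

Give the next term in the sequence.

[x1=56 | x2=243]

X1: 21, 24, 29, 36, 45 → 56 (differences are 3, 5, 7, … (increasing by 2 each time)).
X2 — ×3 each step: 1, 3, 9, 27, 81 → 243.
Putting it together: [x1=56 | x2=243].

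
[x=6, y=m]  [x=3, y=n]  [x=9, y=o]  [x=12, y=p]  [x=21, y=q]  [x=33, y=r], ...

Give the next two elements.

X: each term is the sum of the two before it; 6, 3, 9, 12, 21, 33 → 54 → 87.
Y: letters move forward 1 place in the alphabet; m, n, o, p, q, r → s → t.
So the next two elements are [x=54, y=s] and [x=87, y=t].

[x=54, y=s], [x=87, y=t]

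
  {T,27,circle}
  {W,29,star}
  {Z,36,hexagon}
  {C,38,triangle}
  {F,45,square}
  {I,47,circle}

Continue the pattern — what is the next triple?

Letter: letters move forward 3 places in the alphabet, wrapping Z→A, so T, W, Z, C, F, I → L.
Second coordinate: 27, 29, 36, 38, 45, 47 → 54 (alternating steps +2, +7, +2, +7, …).
Shape: repeats circle → star → hexagon → triangle → square, so circle, star, hexagon, triangle, square, circle → star.
So the next triple is {L,54,star}.

{L,54,star}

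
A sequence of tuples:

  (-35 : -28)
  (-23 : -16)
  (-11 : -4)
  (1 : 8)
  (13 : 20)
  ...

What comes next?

(25 : 32)

For the first part, +12 each step: -35, -23, -11, 1, 13 → 25.
Second part: always 7 more than the first part; -28, -16, -4, 8, 20 → 32.
So the next tuple is (25 : 32).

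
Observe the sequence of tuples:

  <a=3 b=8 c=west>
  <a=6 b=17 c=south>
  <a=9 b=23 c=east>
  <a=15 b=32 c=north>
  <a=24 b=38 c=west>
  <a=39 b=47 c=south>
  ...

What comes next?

A: 3, 6, 9, 15, 24, 39 → 63 (each term is the sum of the two before it).
B goes 8, 17, 23, 32, 38, 47 → 53 (alternating steps +9, +6, +9, +6, …).
C: west, south, east, north, west, south → east (repeats west → south → east → north).
Combining the parts gives <a=63 b=53 c=east>.

<a=63 b=53 c=east>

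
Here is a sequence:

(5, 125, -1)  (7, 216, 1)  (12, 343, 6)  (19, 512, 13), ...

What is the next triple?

(31, 729, 25)

For the first slot, each term is the sum of the two before it: 5, 7, 12, 19 → 31.
Second slot goes 125, 216, 343, 512 → 729 (perfect cubes: 5³, 6³, 7³, …).
Third slot: always 6 less than the first slot, so -1, 1, 6, 13 → 25.
Putting it together: (31, 729, 25).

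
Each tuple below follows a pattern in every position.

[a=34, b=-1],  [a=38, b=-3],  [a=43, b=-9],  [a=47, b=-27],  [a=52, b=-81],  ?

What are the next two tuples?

[a=56, b=-243], [a=61, b=-729]

A goes 34, 38, 43, 47, 52 → 56 → 61 (alternating steps +4, +5, +4, +5, …).
B goes -1, -3, -9, -27, -81 → -243 → -729 (×3 each step).
So the next two tuples are [a=56, b=-243] and [a=61, b=-729].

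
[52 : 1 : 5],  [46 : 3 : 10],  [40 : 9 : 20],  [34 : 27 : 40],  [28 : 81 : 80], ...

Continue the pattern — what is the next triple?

[22 : 243 : 160]

First value: −6 each step; 52, 46, 40, 34, 28 → 22.
Second value: 1, 3, 9, 27, 81 → 243 (×3 each step).
Third value: 5, 10, 20, 40, 80 → 160 (×2 each step).
Combining the parts gives [22 : 243 : 160].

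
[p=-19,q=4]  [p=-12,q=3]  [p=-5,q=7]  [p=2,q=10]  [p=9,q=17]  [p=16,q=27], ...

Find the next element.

[p=23,q=44]

P: -19, -12, -5, 2, 9, 16 → 23 (+7 each step).
Q: each term is the sum of the two before it; 4, 3, 7, 10, 17, 27 → 44.
Combining the parts gives [p=23,q=44].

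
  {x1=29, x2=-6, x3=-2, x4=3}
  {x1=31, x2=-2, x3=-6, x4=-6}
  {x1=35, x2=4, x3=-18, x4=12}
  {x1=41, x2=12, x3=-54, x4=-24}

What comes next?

X1 goes 29, 31, 35, 41 → 49 (differences are 2, 4, 6, … (increasing by 2 each time)).
X2: differences are 4, 6, 8, … (increasing by 2 each time), so -6, -2, 4, 12 → 22.
X3: ×3 each step; -2, -6, -18, -54 → -162.
X4: ×(-2) each step, so 3, -6, 12, -24 → 48.
Combining the parts gives {x1=49, x2=22, x3=-162, x4=48}.

{x1=49, x2=22, x3=-162, x4=48}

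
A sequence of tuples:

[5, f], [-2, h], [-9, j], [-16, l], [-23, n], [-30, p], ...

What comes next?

First value — −7 each step: 5, -2, -9, -16, -23, -30 → -37.
Letter: f, h, j, l, n, p → r (letters move forward 2 places in the alphabet).
So the next tuple is [-37, r].

[-37, r]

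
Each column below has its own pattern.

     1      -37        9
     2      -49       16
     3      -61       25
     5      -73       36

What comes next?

First component: each term is the sum of the two before it, so 1, 2, 3, 5 → 8.
Second component: −12 each step; -37, -49, -61, -73 → -85.
For the third component, perfect squares: 3², 4², 5², …: 9, 16, 25, 36 → 49.
So the next row is 8  -85  49.

8  -85  49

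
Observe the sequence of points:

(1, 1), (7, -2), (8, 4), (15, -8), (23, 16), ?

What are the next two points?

First value — each term is the sum of the two before it: 1, 7, 8, 15, 23 → 38 → 61.
Second value: ×(-2) each step, so 1, -2, 4, -8, 16 → -32 → 64.
Putting the parts together: (38, -32) and then (61, 64).

(38, -32), (61, 64)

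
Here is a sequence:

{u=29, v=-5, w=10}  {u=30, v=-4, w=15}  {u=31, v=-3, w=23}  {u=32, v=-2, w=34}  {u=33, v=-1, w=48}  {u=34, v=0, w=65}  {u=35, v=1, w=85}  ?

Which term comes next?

{u=36, v=2, w=108}

U: +1 each step; 29, 30, 31, 32, 33, 34, 35 → 36.
For the v, +1 each step: -5, -4, -3, -2, -1, 0, 1 → 2.
W: differences are 5, 8, 11, … (increasing by 3 each time), so 10, 15, 23, 34, 48, 65, 85 → 108.
Combining the parts gives {u=36, v=2, w=108}.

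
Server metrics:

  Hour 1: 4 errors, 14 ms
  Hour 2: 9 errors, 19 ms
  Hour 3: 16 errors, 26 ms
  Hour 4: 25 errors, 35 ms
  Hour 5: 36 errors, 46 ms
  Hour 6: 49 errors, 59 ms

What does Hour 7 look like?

64 errors, 74 ms

For the errors, differences are 5, 7, 9, … (increasing by 2 each time): 4, 9, 16, 25, 36, 49 → 64.
Ms: 14, 19, 26, 35, 46, 59 → 74 (always 10 more than the errors).
Putting it together: 64 errors, 74 ms.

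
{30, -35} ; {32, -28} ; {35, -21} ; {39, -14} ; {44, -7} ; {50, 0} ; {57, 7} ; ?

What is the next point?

{65, 14}

First coordinate: differences are 2, 3, 4, … (increasing by 1 each time); 30, 32, 35, 39, 44, 50, 57 → 65.
Second coordinate goes -35, -28, -21, -14, -7, 0, 7 → 14 (+7 each step).
Putting it together: {65, 14}.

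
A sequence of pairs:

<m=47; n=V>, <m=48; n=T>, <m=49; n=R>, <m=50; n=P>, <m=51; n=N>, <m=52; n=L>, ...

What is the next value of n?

N — letters move back 2 places in the alphabet: V, T, R, P, N, L → J.

J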